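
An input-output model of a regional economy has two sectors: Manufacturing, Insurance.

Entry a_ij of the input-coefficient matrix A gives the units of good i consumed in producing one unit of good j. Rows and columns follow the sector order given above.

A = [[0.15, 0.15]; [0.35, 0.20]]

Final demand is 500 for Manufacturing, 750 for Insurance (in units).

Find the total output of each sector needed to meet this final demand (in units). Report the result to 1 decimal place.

x_M = 816.7, x_I = 1294.8

I − A =
  [   0.85    -0.15]
  [  -0.35     0.80]
det(I−A) = (0.85)(0.80) − (-0.15)(-0.35) = 0.6275
adj(I−A) = [[0.80, 0.15], [0.35, 0.85]]
(I − A)⁻¹ = adj(I−A) / det(I−A) ≈
  [   1.2749     0.2390]
  [   0.5578     1.3546]
x = (I − A)⁻¹ d = adj(I−A)·d / det(I−A), with det(I−A) = 0.6275:
  x_M = (0.80·500 + 0.15·750) / 0.6275 = 512.50 / 0.6275 ≈ 816.7
  x_I = (0.35·500 + 0.85·750) / 0.6275 = 812.50 / 0.6275 ≈ 1294.8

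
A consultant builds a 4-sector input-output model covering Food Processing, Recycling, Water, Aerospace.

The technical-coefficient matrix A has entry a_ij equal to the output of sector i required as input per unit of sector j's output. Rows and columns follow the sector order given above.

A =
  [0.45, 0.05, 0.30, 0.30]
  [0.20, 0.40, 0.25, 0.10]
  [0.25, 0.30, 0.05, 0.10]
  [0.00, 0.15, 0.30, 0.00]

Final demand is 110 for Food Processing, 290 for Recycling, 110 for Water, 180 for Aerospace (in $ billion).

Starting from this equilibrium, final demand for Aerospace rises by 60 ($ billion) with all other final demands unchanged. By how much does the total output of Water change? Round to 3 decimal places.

I − A =
  [   0.55    -0.05    -0.30    -0.30]
  [  -0.20     0.60    -0.25    -0.10]
  [  -0.25    -0.30     0.95    -0.10]
  [   0.00    -0.15    -0.30     1.00]
Compute the cofactors C_ij = (−1)^(i+j)·(3×3 minor ij) of I−A; the adjugate is their transpose:
adj(I−A) = Cᵀ =
  [ 0.450000   0.210250   0.254750   0.181500]
  [ 0.254000   0.408500   0.232000   0.140250]
  [ 0.209250   0.197000   0.302750   0.112750]
  [ 0.100875   0.120375   0.125625   0.196625]
det(I−A) = Σ_j (I−A)_1j·C_1j = (0.55)(0.450000) + (-0.05)(0.254000) + (-0.30)(0.209250) + (-0.30)(0.100875) = 0.1417625
(I − A)⁻¹ = adj(I−A) / det(I−A) ≈
  [   3.1743     1.4831     1.7970     1.2803]
  [   1.7917     2.8816     1.6365     0.9893]
  [   1.4761     1.3896     2.1356     0.7953]
  [   0.7116     0.8491     0.8862     1.3870]
Δx = (I − A)⁻¹ Δd with Δd having +60 in the Aerospace component and 0 elsewhere.
So Δx_W = L_WA · (+60), where L_WA = adj(I−A)_WA / det(I−A) = 0.112750 / 0.1417625.
Δx_W = 0.112750 × (+60) / 0.1417625 = 6.765 / 0.1417625 ≈ 47.721.

Δx_W = 47.721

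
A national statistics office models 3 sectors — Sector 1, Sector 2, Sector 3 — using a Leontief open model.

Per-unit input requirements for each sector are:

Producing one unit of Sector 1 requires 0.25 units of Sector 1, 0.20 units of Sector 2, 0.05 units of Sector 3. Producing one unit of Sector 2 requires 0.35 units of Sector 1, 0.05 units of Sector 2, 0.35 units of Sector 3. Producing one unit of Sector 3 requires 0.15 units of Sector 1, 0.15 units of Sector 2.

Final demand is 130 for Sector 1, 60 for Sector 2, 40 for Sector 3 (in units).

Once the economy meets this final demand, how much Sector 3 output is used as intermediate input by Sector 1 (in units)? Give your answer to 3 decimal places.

I − A =
  [   0.75    -0.35    -0.15]
  [  -0.20     0.95    -0.15]
  [  -0.05    -0.35     1.00]
Cofactors of I−A, C_ij = (−1)^(i+j)·(minor ij) (rows/columns in the sector order above):
  C_11 = (0.95)(1.00) − (-0.15)(-0.35) = 0.8975
  C_12 = −[(-0.20)(1.00) − (-0.15)(-0.05)] = 0.2075
  C_13 = (-0.20)(-0.35) − (0.95)(-0.05) = 0.1175
  C_21 = −[(-0.35)(1.00) − (-0.15)(-0.35)] = 0.4025
  C_22 = (0.75)(1.00) − (-0.15)(-0.05) = 0.7425
  C_23 = −[(0.75)(-0.35) − (-0.35)(-0.05)] = 0.2800
  C_31 = (-0.35)(-0.15) − (-0.15)(0.95) = 0.1950
  C_32 = −[(0.75)(-0.15) − (-0.15)(-0.20)] = 0.1425
  C_33 = (0.75)(0.95) − (-0.35)(-0.20) = 0.6425
det(I−A) = Σ_j (I−A)_1j·C_1j = (0.75)(0.8975) + (-0.35)(0.2075) + (-0.15)(0.1175) = 0.582875
adj(I−A) = Cᵀ =
  [ 0.8975   0.4025   0.1950]
  [ 0.2075   0.7425   0.1425]
  [ 0.1175   0.2800   0.6425]
(I − A)⁻¹ = adj(I−A) / det(I−A) ≈
  [   1.5398     0.6905     0.3345]
  [   0.3560     1.2739     0.2445]
  [   0.2016     0.4804     1.1023]
First solve x = (I − A)⁻¹ d = adj(I−A)·d / det(I−A); in particular x_1 = (0.8975·130 + 0.4025·60 + 0.1950·40) / 0.582875 = 148.625 / 0.582875 ≈ 254.98606.
Intermediate flow from 3 to 1: z_31 = a_31 · x_1 = 0.05 × 148.625 / 0.582875 = 7.43125 / 0.582875 ≈ 12.749.

z_31 = 12.749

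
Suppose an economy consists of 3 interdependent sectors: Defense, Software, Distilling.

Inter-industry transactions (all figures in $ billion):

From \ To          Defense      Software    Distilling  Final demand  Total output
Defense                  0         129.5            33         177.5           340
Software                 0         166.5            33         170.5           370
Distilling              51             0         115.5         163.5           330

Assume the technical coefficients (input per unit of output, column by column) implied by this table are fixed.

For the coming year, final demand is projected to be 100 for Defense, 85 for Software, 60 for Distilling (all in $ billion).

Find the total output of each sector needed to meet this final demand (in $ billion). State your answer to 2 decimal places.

x_1 = 175.84, x_2 = 178.71, x_3 = 132.89

Technical coefficients a_ij = z_ij / X_j:
  a_11 = 0/340 = 0.00, a_21 = 0/340 = 0.00, a_31 = 51/340 = 0.15
  a_12 = 129.5/370 = 0.35, a_22 = 166.5/370 = 0.45, a_32 = 0/370 = 0.00
  a_13 = 33/330 = 0.10, a_23 = 33/330 = 0.10, a_33 = 115.5/330 = 0.35
I − A =
  [   1.00    -0.35    -0.10]
  [   0.00     0.55    -0.10]
  [  -0.15     0.00     0.65]
Cofactors of I−A, C_ij = (−1)^(i+j)·(minor ij) (rows/columns in the sector order above):
  C_11 = (0.55)(0.65) − (-0.10)(0.00) = 0.3575
  C_12 = −[(0.00)(0.65) − (-0.10)(-0.15)] = 0.0150
  C_13 = (0.00)(0.00) − (0.55)(-0.15) = 0.0825
  C_21 = −[(-0.35)(0.65) − (-0.10)(0.00)] = 0.2275
  C_22 = (1.00)(0.65) − (-0.10)(-0.15) = 0.6350
  C_23 = −[(1.00)(0.00) − (-0.35)(-0.15)] = 0.0525
  C_31 = (-0.35)(-0.10) − (-0.10)(0.55) = 0.0900
  C_32 = −[(1.00)(-0.10) − (-0.10)(0.00)] = 0.1000
  C_33 = (1.00)(0.55) − (-0.35)(0.00) = 0.5500
det(I−A) = Σ_j (I−A)_1j·C_1j = (1.00)(0.3575) + (-0.35)(0.0150) + (-0.10)(0.0825) = 0.3440
adj(I−A) = Cᵀ =
  [ 0.3575   0.2275   0.0900]
  [ 0.0150   0.6350   0.1000]
  [ 0.0825   0.0525   0.5500]
(I − A)⁻¹ = adj(I−A) / det(I−A) ≈
  [   1.0392     0.6613     0.2616]
  [   0.0436     1.8459     0.2907]
  [   0.2398     0.1526     1.5988]
x = (I − A)⁻¹ d = adj(I−A)·d / det(I−A), with det(I−A) = 0.3440:
  x_1 = (0.3575·100 + 0.2275·85 + 0.0900·60) / 0.3440 = 60.4875 / 0.3440 ≈ 175.84
  x_2 = (0.0150·100 + 0.6350·85 + 0.1000·60) / 0.3440 = 61.475 / 0.3440 ≈ 178.71
  x_3 = (0.0825·100 + 0.0525·85 + 0.5500·60) / 0.3440 = 45.7125 / 0.3440 ≈ 132.89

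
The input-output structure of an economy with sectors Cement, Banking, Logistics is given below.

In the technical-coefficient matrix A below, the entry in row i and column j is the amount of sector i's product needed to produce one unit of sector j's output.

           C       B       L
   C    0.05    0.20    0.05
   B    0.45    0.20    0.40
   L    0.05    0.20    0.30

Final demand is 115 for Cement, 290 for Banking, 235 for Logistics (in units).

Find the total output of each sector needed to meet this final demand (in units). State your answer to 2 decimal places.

I − A =
  [   0.95    -0.20    -0.05]
  [  -0.45     0.80    -0.40]
  [  -0.05    -0.20     0.70]
Cofactors of I−A, C_ij = (−1)^(i+j)·(minor ij) (rows/columns in the sector order above):
  C_11 = (0.80)(0.70) − (-0.40)(-0.20) = 0.4800
  C_12 = −[(-0.45)(0.70) − (-0.40)(-0.05)] = 0.3350
  C_13 = (-0.45)(-0.20) − (0.80)(-0.05) = 0.1300
  C_21 = −[(-0.20)(0.70) − (-0.05)(-0.20)] = 0.1500
  C_22 = (0.95)(0.70) − (-0.05)(-0.05) = 0.6625
  C_23 = −[(0.95)(-0.20) − (-0.20)(-0.05)] = 0.2000
  C_31 = (-0.20)(-0.40) − (-0.05)(0.80) = 0.1200
  C_32 = −[(0.95)(-0.40) − (-0.05)(-0.45)] = 0.4025
  C_33 = (0.95)(0.80) − (-0.20)(-0.45) = 0.6700
det(I−A) = Σ_j (I−A)_1j·C_1j = (0.95)(0.4800) + (-0.20)(0.3350) + (-0.05)(0.1300) = 0.3825
adj(I−A) = Cᵀ =
  [ 0.4800   0.1500   0.1200]
  [ 0.3350   0.6625   0.4025]
  [ 0.1300   0.2000   0.6700]
(I − A)⁻¹ = adj(I−A) / det(I−A) ≈
  [   1.2549     0.3922     0.3137]
  [   0.8758     1.7320     1.0523]
  [   0.3399     0.5229     1.7516]
x = (I − A)⁻¹ d = adj(I−A)·d / det(I−A), with det(I−A) = 0.3825:
  x_C = (0.4800·115 + 0.1500·290 + 0.1200·235) / 0.3825 = 126.90 / 0.3825 ≈ 331.76
  x_B = (0.3350·115 + 0.6625·290 + 0.4025·235) / 0.3825 = 325.2375 / 0.3825 ≈ 850.29
  x_L = (0.1300·115 + 0.2000·290 + 0.6700·235) / 0.3825 = 230.40 / 0.3825 ≈ 602.35

x_C = 331.76, x_B = 850.29, x_L = 602.35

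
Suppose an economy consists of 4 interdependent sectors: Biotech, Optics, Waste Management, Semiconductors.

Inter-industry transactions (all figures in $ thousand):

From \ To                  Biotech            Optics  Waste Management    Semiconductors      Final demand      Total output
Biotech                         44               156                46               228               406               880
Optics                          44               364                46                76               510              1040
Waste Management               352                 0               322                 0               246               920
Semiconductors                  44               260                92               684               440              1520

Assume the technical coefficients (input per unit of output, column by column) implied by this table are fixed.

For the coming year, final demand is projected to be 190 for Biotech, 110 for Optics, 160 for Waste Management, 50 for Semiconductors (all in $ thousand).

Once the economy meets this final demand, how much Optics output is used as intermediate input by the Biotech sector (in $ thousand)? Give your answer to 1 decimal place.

z_21 = 15.6

Technical coefficients a_ij = z_ij / X_j:
  a_11 = 44/880 = 0.05, a_21 = 44/880 = 0.05, a_31 = 352/880 = 0.40, a_41 = 44/880 = 0.05
  a_12 = 156/1040 = 0.15, a_22 = 364/1040 = 0.35, a_32 = 0/1040 = 0.00, a_42 = 260/1040 = 0.25
  a_13 = 46/920 = 0.05, a_23 = 46/920 = 0.05, a_33 = 322/920 = 0.35, a_43 = 92/920 = 0.10
  a_14 = 228/1520 = 0.15, a_24 = 76/1520 = 0.05, a_34 = 0/1520 = 0.00, a_44 = 684/1520 = 0.45
I − A =
  [   0.95    -0.15    -0.05    -0.15]
  [  -0.05     0.65    -0.05    -0.05]
  [  -0.40     0.00     0.65     0.00]
  [  -0.05    -0.25    -0.10     0.55]
Compute the cofactors C_ij = (−1)^(i+j)·(3×3 minor ij) of I−A; the adjugate is their transpose:
adj(I−A) = Cᵀ =
  [ 0.22425   0.07800   0.03375   0.06825]
  [ 0.03250   0.31775   0.03275   0.03775]
  [ 0.13800   0.04800   0.31650   0.04200]
  [ 0.06025   0.16025   0.07550   0.38050]
det(I−A) = Σ_j (I−A)_1j·C_1j = (0.95)(0.22425) + (-0.15)(0.03250) + (-0.05)(0.13800) + (-0.15)(0.06025) = 0.192225
(I − A)⁻¹ = adj(I−A) / det(I−A) ≈
  [   1.1666     0.4058     0.1756     0.3551]
  [   0.1691     1.6530     0.1704     0.1964]
  [   0.7179     0.2497     1.6465     0.2185]
  [   0.3134     0.8337     0.3928     1.9795]
First solve x = (I − A)⁻¹ d = adj(I−A)·d / det(I−A); in particular x_1 = (0.22425·190 + 0.07800·110 + 0.03375·160 + 0.06825·50) / 0.192225 = 60.00 / 0.192225 ≈ 312.134.
Intermediate flow from 2 to 1: z_21 = a_21 · x_1 = 0.05 × 60.00 / 0.192225 = 3.00 / 0.192225 ≈ 15.6.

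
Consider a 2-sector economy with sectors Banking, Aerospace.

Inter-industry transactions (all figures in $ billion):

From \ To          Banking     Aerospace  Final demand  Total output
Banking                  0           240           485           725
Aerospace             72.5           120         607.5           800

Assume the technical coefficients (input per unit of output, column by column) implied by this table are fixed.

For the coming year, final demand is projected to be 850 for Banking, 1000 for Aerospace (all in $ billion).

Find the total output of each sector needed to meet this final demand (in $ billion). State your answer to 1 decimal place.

Technical coefficients a_ij = z_ij / X_j:
  a_11 = 0/725 = 0.00, a_21 = 72.5/725 = 0.10
  a_12 = 240/800 = 0.30, a_22 = 120/800 = 0.15
I − A =
  [   1.00    -0.30]
  [  -0.10     0.85]
det(I−A) = (1.00)(0.85) − (-0.30)(-0.10) = 0.8200
adj(I−A) = [[0.85, 0.30], [0.10, 1.00]]
(I − A)⁻¹ = adj(I−A) / det(I−A) ≈
  [   1.0366     0.3659]
  [   0.1220     1.2195]
x = (I − A)⁻¹ d = adj(I−A)·d / det(I−A), with det(I−A) = 0.8200:
  x_1 = (0.85·850 + 0.30·1000) / 0.8200 = 1022.50 / 0.8200 ≈ 1247.0
  x_2 = (0.10·850 + 1.00·1000) / 0.8200 = 1085.00 / 0.8200 ≈ 1323.2

x_1 = 1247.0, x_2 = 1323.2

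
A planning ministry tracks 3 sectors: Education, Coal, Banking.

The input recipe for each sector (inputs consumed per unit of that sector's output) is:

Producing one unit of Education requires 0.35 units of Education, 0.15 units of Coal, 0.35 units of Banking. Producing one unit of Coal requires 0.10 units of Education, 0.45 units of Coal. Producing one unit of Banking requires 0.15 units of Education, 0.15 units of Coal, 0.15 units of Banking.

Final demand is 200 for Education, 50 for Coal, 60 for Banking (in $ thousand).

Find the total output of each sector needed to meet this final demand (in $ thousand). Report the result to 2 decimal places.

x_1 = 403.11, x_2 = 265.37, x_3 = 236.58

I − A =
  [   0.65    -0.10    -0.15]
  [  -0.15     0.55    -0.15]
  [  -0.35     0.00     0.85]
Cofactors of I−A, C_ij = (−1)^(i+j)·(minor ij) (rows/columns in the sector order above):
  C_11 = (0.55)(0.85) − (-0.15)(0.00) = 0.4675
  C_12 = −[(-0.15)(0.85) − (-0.15)(-0.35)] = 0.1800
  C_13 = (-0.15)(0.00) − (0.55)(-0.35) = 0.1925
  C_21 = −[(-0.10)(0.85) − (-0.15)(0.00)] = 0.0850
  C_22 = (0.65)(0.85) − (-0.15)(-0.35) = 0.5000
  C_23 = −[(0.65)(0.00) − (-0.10)(-0.35)] = 0.0350
  C_31 = (-0.10)(-0.15) − (-0.15)(0.55) = 0.0975
  C_32 = −[(0.65)(-0.15) − (-0.15)(-0.15)] = 0.1200
  C_33 = (0.65)(0.55) − (-0.10)(-0.15) = 0.3425
det(I−A) = Σ_j (I−A)_1j·C_1j = (0.65)(0.4675) + (-0.10)(0.1800) + (-0.15)(0.1925) = 0.2570
adj(I−A) = Cᵀ =
  [ 0.4675   0.0850   0.0975]
  [ 0.1800   0.5000   0.1200]
  [ 0.1925   0.0350   0.3425]
(I − A)⁻¹ = adj(I−A) / det(I−A) ≈
  [   1.8191     0.3307     0.3794]
  [   0.7004     1.9455     0.4669]
  [   0.7490     0.1362     1.3327]
x = (I − A)⁻¹ d = adj(I−A)·d / det(I−A), with det(I−A) = 0.2570:
  x_1 = (0.4675·200 + 0.0850·50 + 0.0975·60) / 0.2570 = 103.60 / 0.2570 ≈ 403.11
  x_2 = (0.1800·200 + 0.5000·50 + 0.1200·60) / 0.2570 = 68.20 / 0.2570 ≈ 265.37
  x_3 = (0.1925·200 + 0.0350·50 + 0.3425·60) / 0.2570 = 60.80 / 0.2570 ≈ 236.58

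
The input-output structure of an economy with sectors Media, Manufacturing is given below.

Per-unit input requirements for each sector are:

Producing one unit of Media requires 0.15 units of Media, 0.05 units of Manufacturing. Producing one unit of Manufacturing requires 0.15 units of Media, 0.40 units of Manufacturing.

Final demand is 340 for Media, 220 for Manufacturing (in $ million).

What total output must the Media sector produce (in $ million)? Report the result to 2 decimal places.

I − A =
  [   0.85    -0.15]
  [  -0.05     0.60]
det(I−A) = (0.85)(0.60) − (-0.15)(-0.05) = 0.5025
adj(I−A) = [[0.60, 0.15], [0.05, 0.85]]
(I − A)⁻¹ = adj(I−A) / det(I−A) ≈
  [   1.1940     0.2985]
  [   0.0995     1.6915]
x = (I − A)⁻¹ d = adj(I−A)·d / det(I−A), with det(I−A) = 0.5025:
  x_1 = (0.60·340 + 0.15·220) / 0.5025 = 237.00 / 0.5025 ≈ 471.64
  x_2 = (0.05·340 + 0.85·220) / 0.5025 = 204.00 / 0.5025 ≈ 405.97

x_1 = 471.64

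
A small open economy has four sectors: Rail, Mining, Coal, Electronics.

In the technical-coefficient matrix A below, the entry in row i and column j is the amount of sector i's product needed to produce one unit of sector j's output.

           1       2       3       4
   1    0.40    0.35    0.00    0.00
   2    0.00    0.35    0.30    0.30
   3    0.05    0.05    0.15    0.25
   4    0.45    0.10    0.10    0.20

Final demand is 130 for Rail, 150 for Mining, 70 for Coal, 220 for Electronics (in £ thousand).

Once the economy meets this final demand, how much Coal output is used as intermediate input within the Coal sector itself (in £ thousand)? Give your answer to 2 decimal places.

I − A =
  [   0.60    -0.35     0.00     0.00]
  [   0.00     0.65    -0.30    -0.30]
  [  -0.05    -0.05     0.85    -0.25]
  [  -0.45    -0.10    -0.10     0.80]
Compute the cofactors C_ij = (−1)^(i+j)·(3×3 minor ij) of I−A; the adjugate is their transpose:
adj(I−A) = Cᵀ =
  [ 0.379250   0.229250   0.094500   0.115500]
  [ 0.162000   0.393000   0.162000   0.198000]
  [ 0.104375   0.092375   0.246750   0.111750]
  [ 0.246625   0.189625   0.104250   0.317250]
det(I−A) = Σ_j (I−A)_1j·C_1j = (0.60)(0.379250) + (-0.35)(0.162000) + (0.00)(0.104375) + (0.00)(0.246625) = 0.17085
(I − A)⁻¹ = adj(I−A) / det(I−A) ≈
  [   2.2198     1.3418     0.5531     0.6760]
  [   0.9482     2.3003     0.9482     1.1589]
  [   0.6109     0.5407     1.4442     0.6541]
  [   1.4435     1.1099     0.6102     1.8569]
First solve x = (I − A)⁻¹ d = adj(I−A)·d / det(I−A); in particular x_3 = (0.104375·130 + 0.092375·150 + 0.246750·70 + 0.111750·220) / 0.17085 = 69.2825 / 0.17085 ≈ 405.5165.
Intermediate flow from 3 to 3: z_33 = a_33 · x_3 = 0.15 × 69.2825 / 0.17085 = 10.392375 / 0.17085 ≈ 60.83.

z_33 = 60.83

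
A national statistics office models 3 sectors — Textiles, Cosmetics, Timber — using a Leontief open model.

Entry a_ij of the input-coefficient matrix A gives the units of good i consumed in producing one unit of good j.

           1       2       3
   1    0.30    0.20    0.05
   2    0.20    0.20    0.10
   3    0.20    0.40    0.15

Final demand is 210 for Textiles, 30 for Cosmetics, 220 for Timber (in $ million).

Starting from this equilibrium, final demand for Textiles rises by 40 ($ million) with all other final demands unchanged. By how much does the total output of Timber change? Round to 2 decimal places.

I − A =
  [   0.70    -0.20    -0.05]
  [  -0.20     0.80    -0.10]
  [  -0.20    -0.40     0.85]
Cofactors of I−A, C_ij = (−1)^(i+j)·(minor ij) (rows/columns in the sector order above):
  C_11 = (0.80)(0.85) − (-0.10)(-0.40) = 0.6400
  C_12 = −[(-0.20)(0.85) − (-0.10)(-0.20)] = 0.1900
  C_13 = (-0.20)(-0.40) − (0.80)(-0.20) = 0.2400
  C_21 = −[(-0.20)(0.85) − (-0.05)(-0.40)] = 0.1900
  C_22 = (0.70)(0.85) − (-0.05)(-0.20) = 0.5850
  C_23 = −[(0.70)(-0.40) − (-0.20)(-0.20)] = 0.3200
  C_31 = (-0.20)(-0.10) − (-0.05)(0.80) = 0.0600
  C_32 = −[(0.70)(-0.10) − (-0.05)(-0.20)] = 0.0800
  C_33 = (0.70)(0.80) − (-0.20)(-0.20) = 0.5200
det(I−A) = Σ_j (I−A)_1j·C_1j = (0.70)(0.6400) + (-0.20)(0.1900) + (-0.05)(0.2400) = 0.3980
adj(I−A) = Cᵀ =
  [ 0.6400   0.1900   0.0600]
  [ 0.1900   0.5850   0.0800]
  [ 0.2400   0.3200   0.5200]
(I − A)⁻¹ = adj(I−A) / det(I−A) ≈
  [   1.6080     0.4774     0.1508]
  [   0.4774     1.4698     0.2010]
  [   0.6030     0.8040     1.3065]
Δx = (I − A)⁻¹ Δd with Δd having +40 in the Textiles component and 0 elsewhere.
So Δx_3 = L_31 · (+40), where L_31 = adj(I−A)_31 / det(I−A) = 0.2400 / 0.3980.
Δx_3 = 0.2400 × (+40) / 0.3980 = 9.60 / 0.3980 ≈ 24.12.

Δx_3 = 24.12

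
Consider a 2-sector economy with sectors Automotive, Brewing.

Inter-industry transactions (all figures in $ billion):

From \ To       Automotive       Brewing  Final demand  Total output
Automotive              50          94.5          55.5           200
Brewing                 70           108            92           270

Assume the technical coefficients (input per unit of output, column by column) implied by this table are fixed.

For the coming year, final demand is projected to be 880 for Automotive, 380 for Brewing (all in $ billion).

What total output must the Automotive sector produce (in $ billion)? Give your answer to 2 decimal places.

x_1 = 2018.32

Technical coefficients a_ij = z_ij / X_j:
  a_11 = 50/200 = 0.25, a_21 = 70/200 = 0.35
  a_12 = 94.5/270 = 0.35, a_22 = 108/270 = 0.40
I − A =
  [   0.75    -0.35]
  [  -0.35     0.60]
det(I−A) = (0.75)(0.60) − (-0.35)(-0.35) = 0.3275
adj(I−A) = [[0.60, 0.35], [0.35, 0.75]]
(I − A)⁻¹ = adj(I−A) / det(I−A) ≈
  [   1.8321     1.0687]
  [   1.0687     2.2901]
x = (I − A)⁻¹ d = adj(I−A)·d / det(I−A), with det(I−A) = 0.3275:
  x_1 = (0.60·880 + 0.35·380) / 0.3275 = 661.00 / 0.3275 ≈ 2018.32
  x_2 = (0.35·880 + 0.75·380) / 0.3275 = 593.00 / 0.3275 ≈ 1810.69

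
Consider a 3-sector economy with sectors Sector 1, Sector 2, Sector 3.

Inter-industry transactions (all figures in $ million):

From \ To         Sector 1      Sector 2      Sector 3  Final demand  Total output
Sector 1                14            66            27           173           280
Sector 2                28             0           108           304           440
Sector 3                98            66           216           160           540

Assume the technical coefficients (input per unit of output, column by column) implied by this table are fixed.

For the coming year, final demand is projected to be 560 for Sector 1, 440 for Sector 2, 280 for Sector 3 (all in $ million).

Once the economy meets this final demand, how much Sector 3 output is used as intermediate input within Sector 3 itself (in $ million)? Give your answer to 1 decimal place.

Technical coefficients a_ij = z_ij / X_j:
  a_11 = 14/280 = 0.05, a_21 = 28/280 = 0.10, a_31 = 98/280 = 0.35
  a_12 = 66/440 = 0.15, a_22 = 0/440 = 0.00, a_32 = 66/440 = 0.15
  a_13 = 27/540 = 0.05, a_23 = 108/540 = 0.20, a_33 = 216/540 = 0.40
I − A =
  [   0.95    -0.15    -0.05]
  [  -0.10     1.00    -0.20]
  [  -0.35    -0.15     0.60]
Cofactors of I−A, C_ij = (−1)^(i+j)·(minor ij) (rows/columns in the sector order above):
  C_11 = (1.00)(0.60) − (-0.20)(-0.15) = 0.5700
  C_12 = −[(-0.10)(0.60) − (-0.20)(-0.35)] = 0.1300
  C_13 = (-0.10)(-0.15) − (1.00)(-0.35) = 0.3650
  C_21 = −[(-0.15)(0.60) − (-0.05)(-0.15)] = 0.0975
  C_22 = (0.95)(0.60) − (-0.05)(-0.35) = 0.5525
  C_23 = −[(0.95)(-0.15) − (-0.15)(-0.35)] = 0.1950
  C_31 = (-0.15)(-0.20) − (-0.05)(1.00) = 0.0800
  C_32 = −[(0.95)(-0.20) − (-0.05)(-0.10)] = 0.1950
  C_33 = (0.95)(1.00) − (-0.15)(-0.10) = 0.9350
det(I−A) = Σ_j (I−A)_1j·C_1j = (0.95)(0.5700) + (-0.15)(0.1300) + (-0.05)(0.3650) = 0.50375
adj(I−A) = Cᵀ =
  [ 0.5700   0.0975   0.0800]
  [ 0.1300   0.5525   0.1950]
  [ 0.3650   0.1950   0.9350]
(I − A)⁻¹ = adj(I−A) / det(I−A) ≈
  [   1.1315     0.1935     0.1588]
  [   0.2581     1.0968     0.3871]
  [   0.7246     0.3871     1.8561]
First solve x = (I − A)⁻¹ d = adj(I−A)·d / det(I−A); in particular x_3 = (0.3650·560 + 0.1950·440 + 0.9350·280) / 0.50375 = 552.00 / 0.50375 ≈ 1095.782.
Intermediate flow from 3 to 3: z_33 = a_33 · x_3 = 0.40 × 552.00 / 0.50375 = 220.80 / 0.50375 ≈ 438.3.

z_33 = 438.3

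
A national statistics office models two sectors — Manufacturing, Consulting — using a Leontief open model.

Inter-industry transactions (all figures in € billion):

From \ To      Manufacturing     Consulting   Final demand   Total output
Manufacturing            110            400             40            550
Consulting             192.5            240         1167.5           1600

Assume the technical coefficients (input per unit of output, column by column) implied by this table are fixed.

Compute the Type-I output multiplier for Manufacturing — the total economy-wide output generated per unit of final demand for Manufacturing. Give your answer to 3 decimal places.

m_1 = 2.025

Technical coefficients a_ij = z_ij / X_j:
  a_11 = 110/550 = 0.20, a_21 = 192.5/550 = 0.35
  a_12 = 400/1600 = 0.25, a_22 = 240/1600 = 0.15
I − A =
  [   0.80    -0.25]
  [  -0.35     0.85]
det(I−A) = (0.80)(0.85) − (-0.25)(-0.35) = 0.5925
adj(I−A) = [[0.85, 0.25], [0.35, 0.80]]
(I − A)⁻¹ = adj(I−A) / det(I−A) ≈
  [   1.4346     0.4219]
  [   0.5907     1.3502]
The output multiplier for sector j is the column-j sum of the Leontief inverse (I − A)⁻¹ = adj(I−A) / det(I−A).
Column 1 of adj(I−A): (0.85, 0.35); det(I−A) = 0.5925.
m_1 = (0.85 + 0.35) / 0.5925 = 1.20 / 0.5925 ≈ 2.025.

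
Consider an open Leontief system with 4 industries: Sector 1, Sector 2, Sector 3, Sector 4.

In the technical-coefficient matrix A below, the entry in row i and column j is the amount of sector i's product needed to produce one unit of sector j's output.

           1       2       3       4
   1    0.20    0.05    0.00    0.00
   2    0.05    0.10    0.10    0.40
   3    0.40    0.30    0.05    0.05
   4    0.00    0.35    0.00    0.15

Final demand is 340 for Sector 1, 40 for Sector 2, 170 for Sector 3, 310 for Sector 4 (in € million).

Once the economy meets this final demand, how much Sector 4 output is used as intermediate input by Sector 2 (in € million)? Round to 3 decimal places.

z_42 = 123.161

I − A =
  [   0.80    -0.05     0.00     0.00]
  [  -0.05     0.90    -0.10    -0.40]
  [  -0.40    -0.30     0.95    -0.05]
  [   0.00    -0.35     0.00     0.85]
Compute the cofactors C_ij = (−1)^(i+j)·(3×3 minor ij) of I−A; the adjugate is their transpose:
adj(I−A) = Cᵀ =
  [ 0.566500   0.040375   0.004250   0.019250]
  [ 0.074375   0.646000   0.068000   0.308000]
  [ 0.263625   0.235000   0.497875   0.139875]
  [ 0.030625   0.266000   0.028000   0.655625]
det(I−A) = Σ_j (I−A)_1j·C_1j = (0.80)(0.566500) + (-0.05)(0.074375) + (0.00)(0.263625) + (0.00)(0.030625) = 0.44948125
(I − A)⁻¹ = adj(I−A) / det(I−A) ≈
  [   1.2603     0.0898     0.0095     0.0428]
  [   0.1655     1.4372     0.1513     0.6852]
  [   0.5865     0.5228     1.1077     0.3112]
  [   0.0681     0.5918     0.0623     1.4586]
First solve x = (I − A)⁻¹ d = adj(I−A)·d / det(I−A); in particular x_2 = (0.074375·340 + 0.646000·40 + 0.068000·170 + 0.308000·310) / 0.44948125 = 158.1675 / 0.44948125 ≈ 351.88898.
Intermediate flow from 4 to 2: z_42 = a_42 · x_2 = 0.35 × 158.1675 / 0.44948125 = 55.358625 / 0.44948125 ≈ 123.161.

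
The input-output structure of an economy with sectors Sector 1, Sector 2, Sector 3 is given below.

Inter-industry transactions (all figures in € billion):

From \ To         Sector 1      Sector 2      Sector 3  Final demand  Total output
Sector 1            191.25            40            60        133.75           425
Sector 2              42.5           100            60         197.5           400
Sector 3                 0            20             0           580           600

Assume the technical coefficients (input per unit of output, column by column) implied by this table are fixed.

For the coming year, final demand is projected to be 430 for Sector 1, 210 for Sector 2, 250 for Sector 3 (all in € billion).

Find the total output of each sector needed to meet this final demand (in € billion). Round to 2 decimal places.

Technical coefficients a_ij = z_ij / X_j:
  a_11 = 191.25/425 = 0.45, a_21 = 42.5/425 = 0.10, a_31 = 0/425 = 0.00
  a_12 = 40/400 = 0.10, a_22 = 100/400 = 0.25, a_32 = 20/400 = 0.05
  a_13 = 60/600 = 0.10, a_23 = 60/600 = 0.10, a_33 = 0/600 = 0.00
I − A =
  [   0.55    -0.10    -0.10]
  [  -0.10     0.75    -0.10]
  [   0.00    -0.05     1.00]
Cofactors of I−A, C_ij = (−1)^(i+j)·(minor ij) (rows/columns in the sector order above):
  C_11 = (0.75)(1.00) − (-0.10)(-0.05) = 0.7450
  C_12 = −[(-0.10)(1.00) − (-0.10)(0.00)] = 0.1000
  C_13 = (-0.10)(-0.05) − (0.75)(0.00) = 0.0050
  C_21 = −[(-0.10)(1.00) − (-0.10)(-0.05)] = 0.1050
  C_22 = (0.55)(1.00) − (-0.10)(0.00) = 0.5500
  C_23 = −[(0.55)(-0.05) − (-0.10)(0.00)] = 0.0275
  C_31 = (-0.10)(-0.10) − (-0.10)(0.75) = 0.0850
  C_32 = −[(0.55)(-0.10) − (-0.10)(-0.10)] = 0.0650
  C_33 = (0.55)(0.75) − (-0.10)(-0.10) = 0.4025
det(I−A) = Σ_j (I−A)_1j·C_1j = (0.55)(0.7450) + (-0.10)(0.1000) + (-0.10)(0.0050) = 0.39925
adj(I−A) = Cᵀ =
  [ 0.7450   0.1050   0.0850]
  [ 0.1000   0.5500   0.0650]
  [ 0.0050   0.0275   0.4025]
(I − A)⁻¹ = adj(I−A) / det(I−A) ≈
  [   1.8660     0.2630     0.2129]
  [   0.2505     1.3776     0.1628]
  [   0.0125     0.0689     1.0081]
x = (I − A)⁻¹ d = adj(I−A)·d / det(I−A), with det(I−A) = 0.39925:
  x_1 = (0.7450·430 + 0.1050·210 + 0.0850·250) / 0.39925 = 363.65 / 0.39925 ≈ 910.83
  x_2 = (0.1000·430 + 0.5500·210 + 0.0650·250) / 0.39925 = 174.75 / 0.39925 ≈ 437.70
  x_3 = (0.0050·430 + 0.0275·210 + 0.4025·250) / 0.39925 = 108.55 / 0.39925 ≈ 271.88

x_1 = 910.83, x_2 = 437.70, x_3 = 271.88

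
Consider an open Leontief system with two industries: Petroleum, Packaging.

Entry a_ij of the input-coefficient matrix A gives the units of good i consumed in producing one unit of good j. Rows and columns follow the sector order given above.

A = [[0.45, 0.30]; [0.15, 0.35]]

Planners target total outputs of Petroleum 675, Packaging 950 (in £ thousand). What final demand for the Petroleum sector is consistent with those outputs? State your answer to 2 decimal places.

d_1 = 86.25

I − A =
  [   0.55    -0.30]
  [  -0.15     0.65]
d = (I − A) x:
  d_1 = (+0.55)·675 + (-0.30)·950 = 86.25
  d_2 = (-0.15)·675 + (+0.65)·950 = 516.25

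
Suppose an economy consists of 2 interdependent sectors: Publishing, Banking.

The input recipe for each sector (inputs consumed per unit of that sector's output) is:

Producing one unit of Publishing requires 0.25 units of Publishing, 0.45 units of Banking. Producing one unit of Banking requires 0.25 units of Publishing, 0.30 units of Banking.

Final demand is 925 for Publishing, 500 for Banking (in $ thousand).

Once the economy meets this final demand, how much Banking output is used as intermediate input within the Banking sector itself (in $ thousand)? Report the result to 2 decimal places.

I − A =
  [   0.75    -0.25]
  [  -0.45     0.70]
det(I−A) = (0.75)(0.70) − (-0.25)(-0.45) = 0.4125
adj(I−A) = [[0.70, 0.25], [0.45, 0.75]]
(I − A)⁻¹ = adj(I−A) / det(I−A) ≈
  [   1.6970     0.6061]
  [   1.0909     1.8182]
First solve x = (I − A)⁻¹ d = adj(I−A)·d / det(I−A); in particular x_2 = (0.45·925 + 0.75·500) / 0.4125 = 791.25 / 0.4125 ≈ 1918.1818.
Intermediate flow from 2 to 2: z_22 = a_22 · x_2 = 0.30 × 791.25 / 0.4125 = 237.375 / 0.4125 ≈ 575.45.

z_22 = 575.45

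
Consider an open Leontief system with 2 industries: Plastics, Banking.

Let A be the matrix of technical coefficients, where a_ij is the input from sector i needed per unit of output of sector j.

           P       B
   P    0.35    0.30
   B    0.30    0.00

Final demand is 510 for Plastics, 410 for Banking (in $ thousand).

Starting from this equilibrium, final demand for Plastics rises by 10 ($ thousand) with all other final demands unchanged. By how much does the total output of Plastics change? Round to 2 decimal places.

I − A =
  [   0.65    -0.30]
  [  -0.30     1.00]
det(I−A) = (0.65)(1.00) − (-0.30)(-0.30) = 0.5600
adj(I−A) = [[1.00, 0.30], [0.30, 0.65]]
(I − A)⁻¹ = adj(I−A) / det(I−A) ≈
  [   1.7857     0.5357]
  [   0.5357     1.1607]
Δx = (I − A)⁻¹ Δd with Δd having +10 in the Plastics component and 0 elsewhere.
So Δx_P = L_PP · (+10), where L_PP = adj(I−A)_PP / det(I−A) = 1.00 / 0.5600.
Δx_P = 1.00 × (+10) / 0.5600 = 10.00 / 0.5600 ≈ 17.86.

Δx_P = 17.86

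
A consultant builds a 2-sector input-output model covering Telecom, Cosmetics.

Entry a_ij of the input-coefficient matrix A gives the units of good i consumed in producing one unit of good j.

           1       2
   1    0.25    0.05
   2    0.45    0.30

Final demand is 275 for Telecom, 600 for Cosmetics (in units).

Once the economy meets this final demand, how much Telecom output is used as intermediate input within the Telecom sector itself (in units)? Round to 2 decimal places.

I − A =
  [   0.75    -0.05]
  [  -0.45     0.70]
det(I−A) = (0.75)(0.70) − (-0.05)(-0.45) = 0.5025
adj(I−A) = [[0.70, 0.05], [0.45, 0.75]]
(I − A)⁻¹ = adj(I−A) / det(I−A) ≈
  [   1.3930     0.0995]
  [   0.8955     1.4925]
First solve x = (I − A)⁻¹ d = adj(I−A)·d / det(I−A); in particular x_1 = (0.70·275 + 0.05·600) / 0.5025 = 222.50 / 0.5025 ≈ 442.7861.
Intermediate flow from 1 to 1: z_11 = a_11 · x_1 = 0.25 × 222.50 / 0.5025 = 55.625 / 0.5025 ≈ 110.70.

z_11 = 110.70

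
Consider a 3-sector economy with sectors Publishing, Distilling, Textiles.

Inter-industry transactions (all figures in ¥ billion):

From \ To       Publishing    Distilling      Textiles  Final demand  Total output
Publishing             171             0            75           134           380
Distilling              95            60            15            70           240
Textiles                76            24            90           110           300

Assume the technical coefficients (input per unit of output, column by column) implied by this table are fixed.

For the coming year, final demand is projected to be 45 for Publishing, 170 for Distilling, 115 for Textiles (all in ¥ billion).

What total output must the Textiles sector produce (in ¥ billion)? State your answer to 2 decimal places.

Technical coefficients a_ij = z_ij / X_j:
  a_11 = 171/380 = 0.45, a_21 = 95/380 = 0.25, a_31 = 76/380 = 0.20
  a_12 = 0/240 = 0.00, a_22 = 60/240 = 0.25, a_32 = 24/240 = 0.10
  a_13 = 75/300 = 0.25, a_23 = 15/300 = 0.05, a_33 = 90/300 = 0.30
I − A =
  [   0.55     0.00    -0.25]
  [  -0.25     0.75    -0.05]
  [  -0.20    -0.10     0.70]
Cofactors of I−A, C_ij = (−1)^(i+j)·(minor ij) (rows/columns in the sector order above):
  C_11 = (0.75)(0.70) − (-0.05)(-0.10) = 0.5200
  C_12 = −[(-0.25)(0.70) − (-0.05)(-0.20)] = 0.1850
  C_13 = (-0.25)(-0.10) − (0.75)(-0.20) = 0.1750
  C_21 = −[(0.00)(0.70) − (-0.25)(-0.10)] = 0.0250
  C_22 = (0.55)(0.70) − (-0.25)(-0.20) = 0.3350
  C_23 = −[(0.55)(-0.10) − (0.00)(-0.20)] = 0.0550
  C_31 = (0.00)(-0.05) − (-0.25)(0.75) = 0.1875
  C_32 = −[(0.55)(-0.05) − (-0.25)(-0.25)] = 0.0900
  C_33 = (0.55)(0.75) − (0.00)(-0.25) = 0.4125
det(I−A) = Σ_j (I−A)_1j·C_1j = (0.55)(0.5200) + (0.00)(0.1850) + (-0.25)(0.1750) = 0.24225
adj(I−A) = Cᵀ =
  [ 0.5200   0.0250   0.1875]
  [ 0.1850   0.3350   0.0900]
  [ 0.1750   0.0550   0.4125]
(I − A)⁻¹ = adj(I−A) / det(I−A) ≈
  [   2.1465     0.1032     0.7740]
  [   0.7637     1.3829     0.3715]
  [   0.7224     0.2270     1.7028]
x = (I − A)⁻¹ d = adj(I−A)·d / det(I−A), with det(I−A) = 0.24225:
  x_1 = (0.5200·45 + 0.0250·170 + 0.1875·115) / 0.24225 = 49.2125 / 0.24225 ≈ 203.15
  x_2 = (0.1850·45 + 0.3350·170 + 0.0900·115) / 0.24225 = 75.625 / 0.24225 ≈ 312.18
  x_3 = (0.1750·45 + 0.0550·170 + 0.4125·115) / 0.24225 = 64.6625 / 0.24225 ≈ 266.92

x_3 = 266.92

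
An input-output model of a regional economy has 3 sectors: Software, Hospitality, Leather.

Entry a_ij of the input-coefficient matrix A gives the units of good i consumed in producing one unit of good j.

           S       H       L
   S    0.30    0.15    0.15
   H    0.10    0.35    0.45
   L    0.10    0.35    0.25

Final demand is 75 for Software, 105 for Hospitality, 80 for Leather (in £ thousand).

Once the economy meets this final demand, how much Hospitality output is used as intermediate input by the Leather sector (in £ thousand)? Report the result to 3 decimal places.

I − A =
  [   0.70    -0.15    -0.15]
  [  -0.10     0.65    -0.45]
  [  -0.10    -0.35     0.75]
Cofactors of I−A, C_ij = (−1)^(i+j)·(minor ij) (rows/columns in the sector order above):
  C_11 = (0.65)(0.75) − (-0.45)(-0.35) = 0.3300
  C_12 = −[(-0.10)(0.75) − (-0.45)(-0.10)] = 0.1200
  C_13 = (-0.10)(-0.35) − (0.65)(-0.10) = 0.1000
  C_21 = −[(-0.15)(0.75) − (-0.15)(-0.35)] = 0.1650
  C_22 = (0.70)(0.75) − (-0.15)(-0.10) = 0.5100
  C_23 = −[(0.70)(-0.35) − (-0.15)(-0.10)] = 0.2600
  C_31 = (-0.15)(-0.45) − (-0.15)(0.65) = 0.1650
  C_32 = −[(0.70)(-0.45) − (-0.15)(-0.10)] = 0.3300
  C_33 = (0.70)(0.65) − (-0.15)(-0.10) = 0.4400
det(I−A) = Σ_j (I−A)_1j·C_1j = (0.70)(0.3300) + (-0.15)(0.1200) + (-0.15)(0.1000) = 0.1980
adj(I−A) = Cᵀ =
  [ 0.3300   0.1650   0.1650]
  [ 0.1200   0.5100   0.3300]
  [ 0.1000   0.2600   0.4400]
(I − A)⁻¹ = adj(I−A) / det(I−A) ≈
  [   1.6667     0.8333     0.8333]
  [   0.6061     2.5758     1.6667]
  [   0.5051     1.3131     2.2222]
First solve x = (I − A)⁻¹ d = adj(I−A)·d / det(I−A); in particular x_L = (0.1000·75 + 0.2600·105 + 0.4400·80) / 0.1980 = 70.00 / 0.1980 ≈ 353.53535.
Intermediate flow from H to L: z_HL = a_HL · x_L = 0.45 × 70.00 / 0.1980 = 31.50 / 0.1980 ≈ 159.091.

z_HL = 159.091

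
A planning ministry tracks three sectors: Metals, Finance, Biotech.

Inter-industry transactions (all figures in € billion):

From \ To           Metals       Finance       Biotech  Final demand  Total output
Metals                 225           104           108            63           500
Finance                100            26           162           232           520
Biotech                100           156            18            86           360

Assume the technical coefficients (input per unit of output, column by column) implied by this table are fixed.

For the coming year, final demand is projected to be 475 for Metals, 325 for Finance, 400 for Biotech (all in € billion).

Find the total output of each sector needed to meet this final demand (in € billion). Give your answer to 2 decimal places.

Technical coefficients a_ij = z_ij / X_j:
  a_11 = 225/500 = 0.45, a_21 = 100/500 = 0.20, a_31 = 100/500 = 0.20
  a_12 = 104/520 = 0.20, a_22 = 26/520 = 0.05, a_32 = 156/520 = 0.30
  a_13 = 108/360 = 0.30, a_23 = 162/360 = 0.45, a_33 = 18/360 = 0.05
I − A =
  [   0.55    -0.20    -0.30]
  [  -0.20     0.95    -0.45]
  [  -0.20    -0.30     0.95]
Cofactors of I−A, C_ij = (−1)^(i+j)·(minor ij) (rows/columns in the sector order above):
  C_11 = (0.95)(0.95) − (-0.45)(-0.30) = 0.7675
  C_12 = −[(-0.20)(0.95) − (-0.45)(-0.20)] = 0.2800
  C_13 = (-0.20)(-0.30) − (0.95)(-0.20) = 0.2500
  C_21 = −[(-0.20)(0.95) − (-0.30)(-0.30)] = 0.2800
  C_22 = (0.55)(0.95) − (-0.30)(-0.20) = 0.4625
  C_23 = −[(0.55)(-0.30) − (-0.20)(-0.20)] = 0.2050
  C_31 = (-0.20)(-0.45) − (-0.30)(0.95) = 0.3750
  C_32 = −[(0.55)(-0.45) − (-0.30)(-0.20)] = 0.3075
  C_33 = (0.55)(0.95) − (-0.20)(-0.20) = 0.4825
det(I−A) = Σ_j (I−A)_1j·C_1j = (0.55)(0.7675) + (-0.20)(0.2800) + (-0.30)(0.2500) = 0.291125
adj(I−A) = Cᵀ =
  [ 0.7675   0.2800   0.3750]
  [ 0.2800   0.4625   0.3075]
  [ 0.2500   0.2050   0.4825]
(I − A)⁻¹ = adj(I−A) / det(I−A) ≈
  [   2.6363     0.9618     1.2881]
  [   0.9618     1.5887     1.0562]
  [   0.8587     0.7042     1.6574]
x = (I − A)⁻¹ d = adj(I−A)·d / det(I−A), with det(I−A) = 0.291125:
  x_1 = (0.7675·475 + 0.2800·325 + 0.3750·400) / 0.291125 = 605.5625 / 0.291125 ≈ 2080.08
  x_2 = (0.2800·475 + 0.4625·325 + 0.3075·400) / 0.291125 = 406.3125 / 0.291125 ≈ 1395.66
  x_3 = (0.2500·475 + 0.2050·325 + 0.4825·400) / 0.291125 = 378.375 / 0.291125 ≈ 1299.70

x_1 = 2080.08, x_2 = 1395.66, x_3 = 1299.70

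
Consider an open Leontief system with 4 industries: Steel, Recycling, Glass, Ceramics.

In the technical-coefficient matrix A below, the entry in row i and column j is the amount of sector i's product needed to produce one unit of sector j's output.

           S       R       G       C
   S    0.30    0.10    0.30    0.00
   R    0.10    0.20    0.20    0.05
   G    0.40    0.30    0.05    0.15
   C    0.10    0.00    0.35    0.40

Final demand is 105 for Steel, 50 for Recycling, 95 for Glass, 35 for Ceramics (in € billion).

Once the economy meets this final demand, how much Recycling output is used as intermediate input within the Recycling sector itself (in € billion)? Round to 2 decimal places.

I − A =
  [   0.70    -0.10    -0.30     0.00]
  [  -0.10     0.80    -0.20    -0.05]
  [  -0.40    -0.30     0.95    -0.15]
  [  -0.10     0.00    -0.35     0.60]
Compute the cofactors C_ij = (−1)^(i+j)·(3×3 minor ij) of I−A; the adjugate is their transpose:
adj(I−A) = Cᵀ =
  [ 0.37275   0.10575   0.15775   0.04825]
  [ 0.11450   0.28575   0.11575   0.05275]
  [ 0.22350   0.15150   0.32950   0.09500]
  [ 0.19250   0.10600   0.21850   0.36750]
det(I−A) = Σ_j (I−A)_1j·C_1j = (0.70)(0.37275) + (-0.10)(0.11450) + (-0.30)(0.22350) + (0.00)(0.19250) = 0.182425
(I − A)⁻¹ = adj(I−A) / det(I−A) ≈
  [   2.0433     0.5797     0.8647     0.2645]
  [   0.6277     1.5664     0.6345     0.2892]
  [   1.2252     0.8305     1.8062     0.5208]
  [   1.0552     0.5811     1.1978     2.0145]
First solve x = (I − A)⁻¹ d = adj(I−A)·d / det(I−A); in particular x_R = (0.11450·105 + 0.28575·50 + 0.11575·95 + 0.05275·35) / 0.182425 = 39.1525 / 0.182425 ≈ 214.6224.
Intermediate flow from R to R: z_RR = a_RR · x_R = 0.20 × 39.1525 / 0.182425 = 7.8305 / 0.182425 ≈ 42.92.

z_RR = 42.92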